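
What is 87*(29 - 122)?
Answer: -8091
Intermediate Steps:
87*(29 - 122) = 87*(-93) = -8091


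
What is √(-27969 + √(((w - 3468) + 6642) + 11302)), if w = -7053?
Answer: √(-27969 + √7423) ≈ 166.98*I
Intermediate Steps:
√(-27969 + √(((w - 3468) + 6642) + 11302)) = √(-27969 + √(((-7053 - 3468) + 6642) + 11302)) = √(-27969 + √((-10521 + 6642) + 11302)) = √(-27969 + √(-3879 + 11302)) = √(-27969 + √7423)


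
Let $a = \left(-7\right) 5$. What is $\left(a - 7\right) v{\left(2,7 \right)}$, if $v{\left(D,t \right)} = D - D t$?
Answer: $504$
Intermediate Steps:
$a = -35$
$v{\left(D,t \right)} = D - D t$
$\left(a - 7\right) v{\left(2,7 \right)} = \left(-35 - 7\right) 2 \left(1 - 7\right) = - 42 \cdot 2 \left(1 - 7\right) = - 42 \cdot 2 \left(-6\right) = \left(-42\right) \left(-12\right) = 504$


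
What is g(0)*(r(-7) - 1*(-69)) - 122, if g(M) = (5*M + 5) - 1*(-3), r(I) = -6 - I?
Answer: 438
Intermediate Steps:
g(M) = 8 + 5*M (g(M) = (5 + 5*M) + 3 = 8 + 5*M)
g(0)*(r(-7) - 1*(-69)) - 122 = (8 + 5*0)*((-6 - 1*(-7)) - 1*(-69)) - 122 = (8 + 0)*((-6 + 7) + 69) - 122 = 8*(1 + 69) - 122 = 8*70 - 122 = 560 - 122 = 438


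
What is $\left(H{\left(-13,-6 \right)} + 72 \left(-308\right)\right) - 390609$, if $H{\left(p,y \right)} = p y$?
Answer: $-412707$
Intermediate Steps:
$\left(H{\left(-13,-6 \right)} + 72 \left(-308\right)\right) - 390609 = \left(\left(-13\right) \left(-6\right) + 72 \left(-308\right)\right) - 390609 = \left(78 - 22176\right) - 390609 = -22098 - 390609 = -412707$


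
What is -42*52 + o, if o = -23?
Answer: -2207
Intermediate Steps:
-42*52 + o = -42*52 - 23 = -2184 - 23 = -2207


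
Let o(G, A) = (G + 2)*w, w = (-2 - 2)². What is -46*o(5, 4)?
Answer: -5152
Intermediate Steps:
w = 16 (w = (-4)² = 16)
o(G, A) = 32 + 16*G (o(G, A) = (G + 2)*16 = (2 + G)*16 = 32 + 16*G)
-46*o(5, 4) = -46*(32 + 16*5) = -46*(32 + 80) = -46*112 = -5152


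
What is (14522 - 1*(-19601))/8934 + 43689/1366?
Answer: 109232386/3050961 ≈ 35.803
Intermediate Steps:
(14522 - 1*(-19601))/8934 + 43689/1366 = (14522 + 19601)*(1/8934) + 43689*(1/1366) = 34123*(1/8934) + 43689/1366 = 34123/8934 + 43689/1366 = 109232386/3050961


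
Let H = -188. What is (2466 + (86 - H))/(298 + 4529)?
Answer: 2740/4827 ≈ 0.56764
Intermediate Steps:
(2466 + (86 - H))/(298 + 4529) = (2466 + (86 - 1*(-188)))/(298 + 4529) = (2466 + (86 + 188))/4827 = (2466 + 274)*(1/4827) = 2740*(1/4827) = 2740/4827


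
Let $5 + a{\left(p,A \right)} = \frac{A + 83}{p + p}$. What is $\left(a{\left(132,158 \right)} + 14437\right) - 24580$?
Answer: $- \frac{2678831}{264} \approx -10147.0$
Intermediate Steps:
$a{\left(p,A \right)} = -5 + \frac{83 + A}{2 p}$ ($a{\left(p,A \right)} = -5 + \frac{A + 83}{p + p} = -5 + \frac{83 + A}{2 p}$)
$\left(a{\left(132,158 \right)} + 14437\right) - 24580 = \left(\frac{83 + 158 - 1320}{2 \cdot 132} + 14437\right) - 24580 = \left(\frac{1}{2} \cdot \frac{1}{132} \left(83 + 158 - 1320\right) + 14437\right) - 24580 = \left(\frac{1}{2} \cdot \frac{1}{132} \left(-1079\right) + 14437\right) - 24580 = \left(- \frac{1079}{264} + 14437\right) - 24580 = \frac{3810289}{264} - 24580 = - \frac{2678831}{264}$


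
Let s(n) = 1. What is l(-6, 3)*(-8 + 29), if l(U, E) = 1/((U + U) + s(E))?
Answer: -21/11 ≈ -1.9091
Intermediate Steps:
l(U, E) = 1/(1 + 2*U) (l(U, E) = 1/((U + U) + 1) = 1/(2*U + 1) = 1/(1 + 2*U))
l(-6, 3)*(-8 + 29) = (-8 + 29)/(1 + 2*(-6)) = 21/(1 - 12) = 21/(-11) = -1/11*21 = -21/11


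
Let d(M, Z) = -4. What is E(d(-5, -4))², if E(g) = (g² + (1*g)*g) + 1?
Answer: 1089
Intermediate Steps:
E(g) = 1 + 2*g² (E(g) = (g² + g*g) + 1 = (g² + g²) + 1 = 2*g² + 1 = 1 + 2*g²)
E(d(-5, -4))² = (1 + 2*(-4)²)² = (1 + 2*16)² = (1 + 32)² = 33² = 1089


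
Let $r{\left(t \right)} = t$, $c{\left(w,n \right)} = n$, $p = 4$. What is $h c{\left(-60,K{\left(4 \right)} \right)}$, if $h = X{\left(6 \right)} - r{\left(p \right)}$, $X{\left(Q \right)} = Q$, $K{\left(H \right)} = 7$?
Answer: $14$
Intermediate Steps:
$h = 2$ ($h = 6 - 4 = 2$)
$h c{\left(-60,K{\left(4 \right)} \right)} = 2 \cdot 7 = 14$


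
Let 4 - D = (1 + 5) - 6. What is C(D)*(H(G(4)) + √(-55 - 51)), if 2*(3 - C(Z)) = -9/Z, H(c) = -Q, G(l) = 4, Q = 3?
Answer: -99/8 + 33*I*√106/8 ≈ -12.375 + 42.469*I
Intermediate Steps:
D = 4 (D = 4 - ((1 + 5) - 6) = 4 - (6 - 6) = 4 - 1*0 = 4 + 0 = 4)
H(c) = -3 (H(c) = -1*3 = -3)
C(Z) = 3 + 9/(2*Z) (C(Z) = 3 - (-9)/(2*Z) = 3 + 9/(2*Z))
C(D)*(H(G(4)) + √(-55 - 51)) = (3 + (9/2)/4)*(-3 + √(-55 - 51)) = (3 + (9/2)*(¼))*(-3 + √(-106)) = (3 + 9/8)*(-3 + I*√106) = 33*(-3 + I*√106)/8 = -99/8 + 33*I*√106/8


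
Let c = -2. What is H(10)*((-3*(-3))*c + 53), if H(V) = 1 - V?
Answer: -315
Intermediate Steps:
H(10)*((-3*(-3))*c + 53) = (1 - 1*10)*(-3*(-3)*(-2) + 53) = (1 - 10)*(9*(-2) + 53) = -9*(-18 + 53) = -9*35 = -315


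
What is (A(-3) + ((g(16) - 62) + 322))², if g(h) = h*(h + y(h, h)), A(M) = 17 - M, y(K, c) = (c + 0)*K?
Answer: 21455424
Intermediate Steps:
y(K, c) = K*c (y(K, c) = c*K = K*c)
g(h) = h*(h + h²) (g(h) = h*(h + h*h) = h*(h + h²))
(A(-3) + ((g(16) - 62) + 322))² = ((17 - 1*(-3)) + ((16²*(1 + 16) - 62) + 322))² = ((17 + 3) + ((256*17 - 62) + 322))² = (20 + ((4352 - 62) + 322))² = (20 + (4290 + 322))² = (20 + 4612)² = 4632² = 21455424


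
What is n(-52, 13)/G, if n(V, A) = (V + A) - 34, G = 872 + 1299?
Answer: -73/2171 ≈ -0.033625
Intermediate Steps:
G = 2171
n(V, A) = -34 + A + V (n(V, A) = (A + V) - 34 = -34 + A + V)
n(-52, 13)/G = (-34 + 13 - 52)/2171 = -73*1/2171 = -73/2171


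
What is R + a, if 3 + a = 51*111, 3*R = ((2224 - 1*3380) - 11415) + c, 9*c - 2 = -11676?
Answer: 27953/27 ≈ 1035.3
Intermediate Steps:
c = -11674/9 (c = 2/9 + (⅑)*(-11676) = 2/9 - 3892/3 = -11674/9 ≈ -1297.1)
R = -124813/27 (R = (((2224 - 1*3380) - 11415) - 11674/9)/3 = (((2224 - 3380) - 11415) - 11674/9)/3 = ((-1156 - 11415) - 11674/9)/3 = (-12571 - 11674/9)/3 = (⅓)*(-124813/9) = -124813/27 ≈ -4622.7)
a = 5658 (a = -3 + 51*111 = -3 + 5661 = 5658)
R + a = -124813/27 + 5658 = 27953/27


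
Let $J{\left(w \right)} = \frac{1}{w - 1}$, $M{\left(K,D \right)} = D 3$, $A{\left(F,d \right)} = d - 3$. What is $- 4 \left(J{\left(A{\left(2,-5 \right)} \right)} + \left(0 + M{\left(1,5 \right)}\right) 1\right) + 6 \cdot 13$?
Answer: $\frac{166}{9} \approx 18.444$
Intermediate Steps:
$A{\left(F,d \right)} = -3 + d$
$M{\left(K,D \right)} = 3 D$
$J{\left(w \right)} = \frac{1}{-1 + w}$
$- 4 \left(J{\left(A{\left(2,-5 \right)} \right)} + \left(0 + M{\left(1,5 \right)}\right) 1\right) + 6 \cdot 13 = - 4 \left(\frac{1}{-1 - 8} + \left(0 + 3 \cdot 5\right) 1\right) + 6 \cdot 13 = - 4 \left(\frac{1}{-1 - 8} + \left(0 + 15\right) 1\right) + 78 = - 4 \left(\frac{1}{-9} + 15 \cdot 1\right) + 78 = - 4 \left(- \frac{1}{9} + 15\right) + 78 = \left(-4\right) \frac{134}{9} + 78 = - \frac{536}{9} + 78 = \frac{166}{9}$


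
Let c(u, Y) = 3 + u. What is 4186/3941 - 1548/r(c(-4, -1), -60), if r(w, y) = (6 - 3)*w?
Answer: 291106/563 ≈ 517.06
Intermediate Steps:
r(w, y) = 3*w
4186/3941 - 1548/r(c(-4, -1), -60) = 4186/3941 - 1548*1/(3*(3 - 4)) = 4186*(1/3941) - 1548/(3*(-1)) = 598/563 - 1548/(-3) = 598/563 - 1548*(-1/3) = 598/563 + 516 = 291106/563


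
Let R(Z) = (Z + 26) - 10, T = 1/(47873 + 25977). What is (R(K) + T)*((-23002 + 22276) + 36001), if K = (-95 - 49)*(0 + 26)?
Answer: -388466359389/2954 ≈ -1.3151e+8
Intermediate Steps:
K = -3744 (K = -144*26 = -3744)
T = 1/73850 ≈ 1.3541e-5
R(Z) = 16 + Z (R(Z) = (26 + Z) - 10 = 16 + Z)
(R(K) + T)*((-23002 + 22276) + 36001) = ((16 - 3744) + 1/73850)*((-23002 + 22276) + 36001) = (-3728 + 1/73850)*(-726 + 36001) = -275312799/73850*35275 = -388466359389/2954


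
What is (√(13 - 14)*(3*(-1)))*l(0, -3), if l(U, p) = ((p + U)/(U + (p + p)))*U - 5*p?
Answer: -45*I ≈ -45.0*I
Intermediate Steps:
l(U, p) = -5*p + U*(U + p)/(U + 2*p) (l(U, p) = ((U + p)/(U + 2*p))*U - 5*p = U*(U + p)/(U + 2*p) - 5*p = -5*p + U*(U + p)/(U + 2*p))
(√(13 - 14)*(3*(-1)))*l(0, -3) = (√(13 - 14)*(3*(-1)))*((0² - 10*(-3)² - 4*0*(-3))/(0 + 2*(-3))) = (√(-1)*(-3))*((0 - 10*9 + 0)/(0 - 6)) = (I*(-3))*((0 - 90 + 0)/(-6)) = (-3*I)*(-⅙*(-90)) = -3*I*15 = -45*I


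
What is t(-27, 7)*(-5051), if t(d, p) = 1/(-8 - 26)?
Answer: 5051/34 ≈ 148.56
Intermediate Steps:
t(d, p) = -1/34 (t(d, p) = 1/(-34) = -1/34)
t(-27, 7)*(-5051) = -1/34*(-5051) = 5051/34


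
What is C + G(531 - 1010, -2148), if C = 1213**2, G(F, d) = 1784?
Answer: 1473153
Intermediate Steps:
C = 1471369
C + G(531 - 1010, -2148) = 1471369 + 1784 = 1473153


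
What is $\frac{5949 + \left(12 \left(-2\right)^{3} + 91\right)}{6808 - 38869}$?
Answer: $- \frac{5944}{32061} \approx -0.1854$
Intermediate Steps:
$\frac{5949 + \left(12 \left(-2\right)^{3} + 91\right)}{6808 - 38869} = \frac{5949 + \left(12 \left(-8\right) + 91\right)}{-32061} = \left(5949 + \left(-96 + 91\right)\right) \left(- \frac{1}{32061}\right) = \left(5949 - 5\right) \left(- \frac{1}{32061}\right) = 5944 \left(- \frac{1}{32061}\right) = - \frac{5944}{32061}$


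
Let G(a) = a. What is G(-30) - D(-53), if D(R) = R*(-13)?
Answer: -719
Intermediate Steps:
D(R) = -13*R
G(-30) - D(-53) = -30 - (-13)*(-53) = -30 - 1*689 = -30 - 689 = -719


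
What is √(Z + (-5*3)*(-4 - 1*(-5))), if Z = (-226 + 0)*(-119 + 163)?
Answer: I*√9959 ≈ 99.795*I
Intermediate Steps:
Z = -9944 (Z = -226*44 = -9944)
√(Z + (-5*3)*(-4 - 1*(-5))) = √(-9944 + (-5*3)*(-4 - 1*(-5))) = √(-9944 - 15*(-4 + 5)) = √(-9944 - 15*1) = √(-9944 - 15) = √(-9959) = I*√9959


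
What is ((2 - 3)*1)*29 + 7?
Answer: -22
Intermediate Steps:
((2 - 3)*1)*29 + 7 = -1*1*29 + 7 = -1*29 + 7 = -29 + 7 = -22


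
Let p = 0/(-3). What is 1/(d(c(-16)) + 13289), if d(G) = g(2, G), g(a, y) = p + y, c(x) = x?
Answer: 1/13273 ≈ 7.5341e-5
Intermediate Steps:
p = 0 (p = 0*(-⅓) = 0)
g(a, y) = y (g(a, y) = 0 + y = y)
d(G) = G
1/(d(c(-16)) + 13289) = 1/(-16 + 13289) = 1/13273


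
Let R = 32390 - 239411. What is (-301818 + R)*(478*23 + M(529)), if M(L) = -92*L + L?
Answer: 18900824655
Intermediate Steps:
M(L) = -91*L
R = -207021
(-301818 + R)*(478*23 + M(529)) = (-301818 - 207021)*(478*23 - 91*529) = -508839*(10994 - 48139) = -508839*(-37145) = 18900824655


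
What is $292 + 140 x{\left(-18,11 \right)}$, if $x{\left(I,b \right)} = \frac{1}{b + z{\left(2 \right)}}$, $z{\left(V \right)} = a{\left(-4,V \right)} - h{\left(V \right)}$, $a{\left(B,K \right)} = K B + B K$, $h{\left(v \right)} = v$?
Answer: $272$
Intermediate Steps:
$a{\left(B,K \right)} = 2 B K$ ($a{\left(B,K \right)} = B K + B K = 2 B K$)
$z{\left(V \right)} = - 9 V$ ($z{\left(V \right)} = 2 \left(-4\right) V - V = - 8 V - V = - 9 V$)
$x{\left(I,b \right)} = \frac{1}{-18 + b}$ ($x{\left(I,b \right)} = \frac{1}{b - 18} = \frac{1}{-18 + b}$)
$292 + 140 x{\left(-18,11 \right)} = 292 + \frac{140}{-18 + 11} = 292 + \frac{140}{-7} = 292 + 140 \left(- \frac{1}{7}\right) = 292 - 20 = 272$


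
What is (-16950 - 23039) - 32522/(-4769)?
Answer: -190675019/4769 ≈ -39982.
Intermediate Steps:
(-16950 - 23039) - 32522/(-4769) = -39989 - 32522*(-1/4769) = -39989 + 32522/4769 = -190675019/4769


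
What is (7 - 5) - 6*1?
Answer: -4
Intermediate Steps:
(7 - 5) - 6*1 = 2 - 6 = -4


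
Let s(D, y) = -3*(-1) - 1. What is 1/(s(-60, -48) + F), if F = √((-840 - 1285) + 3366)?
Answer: -2/1237 + √1241/1237 ≈ 0.026862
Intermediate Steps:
s(D, y) = 2 (s(D, y) = 3 - 1 = 2)
F = √1241 (F = √(-2125 + 3366) = √1241 ≈ 35.228)
1/(s(-60, -48) + F) = 1/(2 + √1241)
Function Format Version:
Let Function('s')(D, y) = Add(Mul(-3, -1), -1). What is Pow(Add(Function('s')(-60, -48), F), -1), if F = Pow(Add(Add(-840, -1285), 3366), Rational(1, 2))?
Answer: Add(Rational(-2, 1237), Mul(Rational(1, 1237), Pow(1241, Rational(1, 2)))) ≈ 0.026862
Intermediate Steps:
Function('s')(D, y) = 2 (Function('s')(D, y) = Add(3, -1) = 2)
F = Pow(1241, Rational(1, 2)) (F = Pow(Add(-2125, 3366), Rational(1, 2)) = Pow(1241, Rational(1, 2)) ≈ 35.228)
Pow(Add(Function('s')(-60, -48), F), -1) = Pow(Add(2, Pow(1241, Rational(1, 2))), -1)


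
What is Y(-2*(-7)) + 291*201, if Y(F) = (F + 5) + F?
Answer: 58524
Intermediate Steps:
Y(F) = 5 + 2*F (Y(F) = (5 + F) + F = 5 + 2*F)
Y(-2*(-7)) + 291*201 = (5 + 2*(-2*(-7))) + 291*201 = (5 + 2*14) + 58491 = (5 + 28) + 58491 = 33 + 58491 = 58524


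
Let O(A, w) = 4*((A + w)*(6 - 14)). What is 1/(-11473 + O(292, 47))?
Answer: -1/22321 ≈ -4.4801e-5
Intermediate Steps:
O(A, w) = -32*A - 32*w (O(A, w) = 4*((A + w)*(-8)) = 4*(-8*A - 8*w) = -32*A - 32*w)
1/(-11473 + O(292, 47)) = 1/(-11473 + (-32*292 - 32*47)) = 1/(-11473 + (-9344 - 1504)) = 1/(-11473 - 10848) = 1/(-22321) = -1/22321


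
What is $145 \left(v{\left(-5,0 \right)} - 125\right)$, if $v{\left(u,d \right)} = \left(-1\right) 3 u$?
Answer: $-15950$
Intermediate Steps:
$v{\left(u,d \right)} = - 3 u$
$145 \left(v{\left(-5,0 \right)} - 125\right) = 145 \left(\left(-3\right) \left(-5\right) - 125\right) = 145 \left(15 - 125\right) = 145 \left(-110\right) = -15950$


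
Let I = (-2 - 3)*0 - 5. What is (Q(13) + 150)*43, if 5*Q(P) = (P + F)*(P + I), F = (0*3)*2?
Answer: 36722/5 ≈ 7344.4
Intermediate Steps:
F = 0 (F = 0*2 = 0)
I = -5 (I = -5*0 - 5 = 0 - 5 = -5)
Q(P) = P*(-5 + P)/5 (Q(P) = ((P + 0)*(P - 5))/5 = (P*(-5 + P))/5 = P*(-5 + P)/5)
(Q(13) + 150)*43 = ((1/5)*13*(-5 + 13) + 150)*43 = ((1/5)*13*8 + 150)*43 = (104/5 + 150)*43 = (854/5)*43 = 36722/5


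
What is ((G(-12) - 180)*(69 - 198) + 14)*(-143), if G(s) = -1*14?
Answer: -3580720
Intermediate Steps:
G(s) = -14
((G(-12) - 180)*(69 - 198) + 14)*(-143) = ((-14 - 180)*(69 - 198) + 14)*(-143) = (-194*(-129) + 14)*(-143) = (25026 + 14)*(-143) = 25040*(-143) = -3580720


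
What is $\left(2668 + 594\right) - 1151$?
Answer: $2111$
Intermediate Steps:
$\left(2668 + 594\right) - 1151 = 3262 - 1151 = 2111$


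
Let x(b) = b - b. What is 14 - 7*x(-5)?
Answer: 14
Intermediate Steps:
x(b) = 0
14 - 7*x(-5) = 14 - 7*0 = 14 + 0 = 14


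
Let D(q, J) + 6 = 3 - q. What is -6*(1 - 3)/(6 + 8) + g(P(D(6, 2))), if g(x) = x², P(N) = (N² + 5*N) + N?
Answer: 5109/7 ≈ 729.86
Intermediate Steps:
D(q, J) = -3 - q (D(q, J) = -6 + (3 - q) = -3 - q)
P(N) = N² + 6*N
-6*(1 - 3)/(6 + 8) + g(P(D(6, 2))) = -6*(1 - 3)/(6 + 8) + ((-3 - 1*6)*(6 + (-3 - 1*6)))² = -(-12)/14 + ((-3 - 6)*(6 + (-3 - 6)))² = -(-12)/14 + (-9*(6 - 9))² = -6*(-⅐) + (-9*(-3))² = 6/7 + 27² = 6/7 + 729 = 5109/7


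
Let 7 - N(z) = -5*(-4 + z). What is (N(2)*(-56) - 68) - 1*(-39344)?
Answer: 39444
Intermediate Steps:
N(z) = -13 + 5*z (N(z) = 7 - (-5)*(-4 + z) = 7 - (20 - 5*z) = 7 + (-20 + 5*z) = -13 + 5*z)
(N(2)*(-56) - 68) - 1*(-39344) = ((-13 + 5*2)*(-56) - 68) - 1*(-39344) = ((-13 + 10)*(-56) - 68) + 39344 = (-3*(-56) - 68) + 39344 = (168 - 68) + 39344 = 100 + 39344 = 39444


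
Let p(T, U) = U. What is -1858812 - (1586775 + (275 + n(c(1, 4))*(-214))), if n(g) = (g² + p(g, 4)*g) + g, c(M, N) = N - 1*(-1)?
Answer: -3435162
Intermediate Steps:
c(M, N) = 1 + N (c(M, N) = N + 1 = 1 + N)
n(g) = g² + 5*g (n(g) = (g² + 4*g) + g = g² + 5*g)
-1858812 - (1586775 + (275 + n(c(1, 4))*(-214))) = -1858812 - (1586775 + (275 + ((1 + 4)*(5 + (1 + 4)))*(-214))) = -1858812 - (1586775 + (275 + (5*(5 + 5))*(-214))) = -1858812 - (1586775 + (275 + (5*10)*(-214))) = -1858812 - (1586775 + (275 + 50*(-214))) = -1858812 - (1586775 + (275 - 10700)) = -1858812 - (1586775 - 10425) = -1858812 - 1*1576350 = -1858812 - 1576350 = -3435162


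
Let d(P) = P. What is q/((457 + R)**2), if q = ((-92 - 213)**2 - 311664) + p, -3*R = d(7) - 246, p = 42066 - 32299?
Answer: -469962/648025 ≈ -0.72522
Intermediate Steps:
p = 9767
R = 239/3 (R = -(7 - 246)/3 = -1/3*(-239) = 239/3 ≈ 79.667)
q = -208872 (q = ((-92 - 213)**2 - 311664) + 9767 = ((-305)**2 - 311664) + 9767 = (93025 - 311664) + 9767 = -218639 + 9767 = -208872)
q/((457 + R)**2) = -208872/(457 + 239/3)**2 = -208872/((1610/3)**2) = -208872/2592100/9 = -208872*9/2592100 = -469962/648025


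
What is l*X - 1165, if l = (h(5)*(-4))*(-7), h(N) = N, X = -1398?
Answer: -196885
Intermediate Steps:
l = 140 (l = (5*(-4))*(-7) = -20*(-7) = 140)
l*X - 1165 = 140*(-1398) - 1165 = -195720 - 1165 = -196885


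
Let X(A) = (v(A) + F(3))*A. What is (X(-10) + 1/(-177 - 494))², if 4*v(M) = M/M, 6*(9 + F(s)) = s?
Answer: 12257368369/1800964 ≈ 6806.0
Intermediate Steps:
F(s) = -9 + s/6
v(M) = ¼ (v(M) = (M/M)/4 = (¼)*1 = ¼)
X(A) = -33*A/4 (X(A) = (¼ + (-9 + (⅙)*3))*A = (¼ + (-9 + ½))*A = (¼ - 17/2)*A = -33*A/4)
(X(-10) + 1/(-177 - 494))² = (-33/4*(-10) + 1/(-177 - 494))² = (165/2 + 1/(-671))² = (165/2 - 1/671)² = (110713/1342)² = 12257368369/1800964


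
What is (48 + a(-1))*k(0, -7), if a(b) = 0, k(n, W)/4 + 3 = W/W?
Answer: -384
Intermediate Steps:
k(n, W) = -8 (k(n, W) = -12 + 4*(W/W) = -12 + 4*1 = -12 + 4 = -8)
(48 + a(-1))*k(0, -7) = (48 + 0)*(-8) = 48*(-8) = -384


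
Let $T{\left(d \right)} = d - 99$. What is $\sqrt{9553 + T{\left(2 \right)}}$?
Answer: $4 \sqrt{591} \approx 97.242$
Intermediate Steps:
$T{\left(d \right)} = -99 + d$
$\sqrt{9553 + T{\left(2 \right)}} = \sqrt{9553 + \left(-99 + 2\right)} = \sqrt{9553 - 97} = \sqrt{9456} = 4 \sqrt{591}$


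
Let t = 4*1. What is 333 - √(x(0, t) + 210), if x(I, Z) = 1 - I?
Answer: 333 - √211 ≈ 318.47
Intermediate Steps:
t = 4
333 - √(x(0, t) + 210) = 333 - √((1 - 1*0) + 210) = 333 - √((1 + 0) + 210) = 333 - √(1 + 210) = 333 - √211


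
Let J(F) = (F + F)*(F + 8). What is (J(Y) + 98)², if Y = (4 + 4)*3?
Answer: 2669956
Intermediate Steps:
Y = 24 (Y = 8*3 = 24)
J(F) = 2*F*(8 + F) (J(F) = (2*F)*(8 + F) = 2*F*(8 + F))
(J(Y) + 98)² = (2*24*(8 + 24) + 98)² = (2*24*32 + 98)² = (1536 + 98)² = 1634² = 2669956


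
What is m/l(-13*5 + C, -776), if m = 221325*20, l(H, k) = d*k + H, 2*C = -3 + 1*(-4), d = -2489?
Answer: 2951000/1287597 ≈ 2.2919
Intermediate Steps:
C = -7/2 (C = (-3 + 1*(-4))/2 = (-3 - 4)/2 = (1/2)*(-7) = -7/2 ≈ -3.5000)
l(H, k) = H - 2489*k (l(H, k) = -2489*k + H = H - 2489*k)
m = 4426500
m/l(-13*5 + C, -776) = 4426500/((-13*5 - 7/2) - 2489*(-776)) = 4426500/((-65 - 7/2) + 1931464) = 4426500/(-137/2 + 1931464) = 4426500/(3862791/2) = 4426500*(2/3862791) = 2951000/1287597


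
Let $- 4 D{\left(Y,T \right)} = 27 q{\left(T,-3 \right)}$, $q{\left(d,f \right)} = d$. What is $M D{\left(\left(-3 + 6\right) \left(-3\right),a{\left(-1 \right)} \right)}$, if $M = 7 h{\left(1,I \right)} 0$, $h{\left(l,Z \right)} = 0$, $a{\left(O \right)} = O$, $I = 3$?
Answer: $0$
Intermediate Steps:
$D{\left(Y,T \right)} = - \frac{27 T}{4}$
$M = 0$ ($M = 7 \cdot 0 \cdot 0 = 0 \cdot 0 = 0$)
$M D{\left(\left(-3 + 6\right) \left(-3\right),a{\left(-1 \right)} \right)} = 0 \left(\left(- \frac{27}{4}\right) \left(-1\right)\right) = 0 \cdot \frac{27}{4} = 0$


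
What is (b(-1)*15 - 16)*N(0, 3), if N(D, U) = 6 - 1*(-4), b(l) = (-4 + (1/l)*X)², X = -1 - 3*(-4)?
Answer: 33590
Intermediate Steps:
X = 11 (X = -1 + 12 = 11)
b(l) = (-4 + 11/l)² (b(l) = (-4 + (1/l)*11)² = (-4 + 11/l)²)
N(D, U) = 10 (N(D, U) = 6 + 4 = 10)
(b(-1)*15 - 16)*N(0, 3) = (((-11 + 4*(-1))²/(-1)²)*15 - 16)*10 = ((1*(-11 - 4)²)*15 - 16)*10 = ((1*(-15)²)*15 - 16)*10 = ((1*225)*15 - 16)*10 = (225*15 - 16)*10 = (3375 - 16)*10 = 3359*10 = 33590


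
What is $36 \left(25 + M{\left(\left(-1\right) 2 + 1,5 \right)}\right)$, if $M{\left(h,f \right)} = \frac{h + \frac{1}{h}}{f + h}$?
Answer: $882$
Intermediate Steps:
$M{\left(h,f \right)} = \frac{h + \frac{1}{h}}{f + h}$
$36 \left(25 + M{\left(\left(-1\right) 2 + 1,5 \right)}\right) = 36 \left(25 + \frac{1 + \left(\left(-1\right) 2 + 1\right)^{2}}{\left(\left(-1\right) 2 + 1\right) \left(5 + \left(\left(-1\right) 2 + 1\right)\right)}\right) = 36 \left(25 + \frac{1 + \left(-2 + 1\right)^{2}}{\left(-2 + 1\right) \left(5 + \left(-2 + 1\right)\right)}\right) = 36 \left(25 + \frac{1 + \left(-1\right)^{2}}{\left(-1\right) \left(5 - 1\right)}\right) = 36 \left(25 - \frac{1 + 1}{4}\right) = 36 \left(25 - \frac{1}{4} \cdot 2\right) = 36 \left(25 - \frac{1}{2}\right) = 36 \cdot \frac{49}{2} = 882$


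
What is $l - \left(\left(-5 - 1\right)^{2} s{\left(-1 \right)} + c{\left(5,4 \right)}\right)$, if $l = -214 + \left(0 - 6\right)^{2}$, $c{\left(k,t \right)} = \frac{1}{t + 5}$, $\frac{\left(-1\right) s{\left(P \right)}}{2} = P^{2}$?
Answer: $- \frac{955}{9} \approx -106.11$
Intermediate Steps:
$s{\left(P \right)} = - 2 P^{2}$
$c{\left(k,t \right)} = \frac{1}{5 + t}$
$l = -178$ ($l = -214 + \left(-6\right)^{2} = -214 + 36 = -178$)
$l - \left(\left(-5 - 1\right)^{2} s{\left(-1 \right)} + c{\left(5,4 \right)}\right) = -178 - \left(\left(-5 - 1\right)^{2} \left(- 2 \left(-1\right)^{2}\right) + \frac{1}{5 + 4}\right) = -178 - \left(\left(-6\right)^{2} \left(\left(-2\right) 1\right) + \frac{1}{9}\right) = -178 - \left(36 \left(-2\right) + \frac{1}{9}\right) = -178 - \left(-72 + \frac{1}{9}\right) = -178 - - \frac{647}{9} = -178 + \frac{647}{9} = - \frac{955}{9}$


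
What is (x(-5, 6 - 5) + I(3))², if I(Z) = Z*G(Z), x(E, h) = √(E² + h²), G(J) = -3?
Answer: (9 - √26)² ≈ 15.218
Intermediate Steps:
I(Z) = -3*Z (I(Z) = Z*(-3) = -3*Z)
(x(-5, 6 - 5) + I(3))² = (√((-5)² + (6 - 5)²) - 3*3)² = (√(25 + 1²) - 9)² = (√(25 + 1) - 9)² = (√26 - 9)² = (-9 + √26)²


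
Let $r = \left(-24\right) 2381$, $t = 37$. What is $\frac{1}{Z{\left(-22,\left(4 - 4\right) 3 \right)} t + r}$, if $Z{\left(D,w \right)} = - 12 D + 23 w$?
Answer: $- \frac{1}{47376} \approx -2.1108 \cdot 10^{-5}$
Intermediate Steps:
$r = -57144$
$\frac{1}{Z{\left(-22,\left(4 - 4\right) 3 \right)} t + r} = \frac{1}{\left(\left(-12\right) \left(-22\right) + 23 \left(4 - 4\right) 3\right) 37 - 57144} = \frac{1}{\left(264 + 23 \cdot 0 \cdot 3\right) 37 - 57144} = \frac{1}{\left(264 + 23 \cdot 0\right) 37 - 57144} = \frac{1}{\left(264 + 0\right) 37 - 57144} = \frac{1}{264 \cdot 37 - 57144} = \frac{1}{9768 - 57144} = \frac{1}{-47376} = - \frac{1}{47376}$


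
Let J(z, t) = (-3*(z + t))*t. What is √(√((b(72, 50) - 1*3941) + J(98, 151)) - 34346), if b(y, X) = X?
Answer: √(-34346 + 4*I*√7293) ≈ 0.9216 + 185.33*I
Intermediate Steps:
J(z, t) = t*(-3*t - 3*z) (J(z, t) = (-3*(t + z))*t = (-3*t - 3*z)*t = t*(-3*t - 3*z))
√(√((b(72, 50) - 1*3941) + J(98, 151)) - 34346) = √(√((50 - 1*3941) - 3*151*(151 + 98)) - 34346) = √(√((50 - 3941) - 3*151*249) - 34346) = √(√(-3891 - 112797) - 34346) = √(√(-116688) - 34346) = √(4*I*√7293 - 34346) = √(-34346 + 4*I*√7293)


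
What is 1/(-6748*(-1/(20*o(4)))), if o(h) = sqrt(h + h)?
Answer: 10*sqrt(2)/1687 ≈ 0.0083830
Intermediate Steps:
o(h) = sqrt(2)*sqrt(h) (o(h) = sqrt(2*h) = sqrt(2)*sqrt(h))
1/(-6748*(-1/(20*o(4)))) = 1/(-6748*(-sqrt(2)/80)) = 1/(-(-1687)*sqrt(2)/20) = 1/(1687*sqrt(2)/20) = 10*sqrt(2)/1687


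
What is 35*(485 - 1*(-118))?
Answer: 21105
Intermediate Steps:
35*(485 - 1*(-118)) = 35*(485 + 118) = 35*603 = 21105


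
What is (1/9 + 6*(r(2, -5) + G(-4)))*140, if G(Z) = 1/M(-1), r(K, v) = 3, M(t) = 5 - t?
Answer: 24080/9 ≈ 2675.6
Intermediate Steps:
G(Z) = 1/6 (G(Z) = 1/(5 - 1*(-1)) = 1/(5 + 1) = 1/6)
(1/9 + 6*(r(2, -5) + G(-4)))*140 = (1/9 + 6*(3 + 1/6))*140 = (1/9 + 6*(19/6))*140 = (1/9 + 19)*140 = (172/9)*140 = 24080/9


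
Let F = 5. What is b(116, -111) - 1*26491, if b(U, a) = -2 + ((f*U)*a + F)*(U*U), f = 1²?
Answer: -173218669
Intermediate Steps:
f = 1
b(U, a) = -2 + U²*(5 + U*a) (b(U, a) = -2 + ((1*U)*a + 5)*(U*U) = -2 + (U*a + 5)*U² = -2 + (5 + U*a)*U² = -2 + U²*(5 + U*a))
b(116, -111) - 1*26491 = (-2 + 5*116² - 111*116³) - 1*26491 = (-2 + 5*13456 - 111*1560896) - 26491 = (-2 + 67280 - 173259456) - 26491 = -173192178 - 26491 = -173218669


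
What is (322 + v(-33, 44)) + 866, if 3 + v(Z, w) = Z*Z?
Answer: 2274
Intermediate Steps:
v(Z, w) = -3 + Z² (v(Z, w) = -3 + Z*Z = -3 + Z²)
(322 + v(-33, 44)) + 866 = (322 + (-3 + (-33)²)) + 866 = (322 + (-3 + 1089)) + 866 = (322 + 1086) + 866 = 1408 + 866 = 2274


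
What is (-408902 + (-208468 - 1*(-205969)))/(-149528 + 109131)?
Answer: 411401/40397 ≈ 10.184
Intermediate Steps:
(-408902 + (-208468 - 1*(-205969)))/(-149528 + 109131) = (-408902 + (-208468 + 205969))/(-40397) = (-408902 - 2499)*(-1/40397) = -411401*(-1/40397) = 411401/40397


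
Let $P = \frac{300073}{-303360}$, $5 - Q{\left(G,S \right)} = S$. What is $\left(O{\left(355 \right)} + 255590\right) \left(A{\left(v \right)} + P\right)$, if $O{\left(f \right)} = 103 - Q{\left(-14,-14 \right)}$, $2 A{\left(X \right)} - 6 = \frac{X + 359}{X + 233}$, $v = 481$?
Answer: $\frac{1713491225803}{2578560} \approx 6.6452 \cdot 10^{5}$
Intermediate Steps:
$Q{\left(G,S \right)} = 5 - S$
$A{\left(X \right)} = 3 + \frac{359 + X}{2 \left(233 + X\right)}$ ($A{\left(X \right)} = 3 + \frac{\left(X + 359\right) \frac{1}{X + 233}}{2} = 3 + \frac{\left(359 + X\right) \frac{1}{233 + X}}{2} = 3 + \frac{\frac{1}{233 + X} \left(359 + X\right)}{2} = 3 + \frac{359 + X}{2 \left(233 + X\right)}$)
$P = - \frac{300073}{303360}$ ($P = 300073 \left(- \frac{1}{303360}\right) = - \frac{300073}{303360} \approx -0.98916$)
$O{\left(f \right)} = 84$ ($O{\left(f \right)} = 103 - \left(5 - -14\right) = 103 - \left(5 + 14\right) = 103 - 19 = 84$)
$\left(O{\left(355 \right)} + 255590\right) \left(A{\left(v \right)} + P\right) = \left(84 + 255590\right) \left(\frac{7 \left(251 + 481\right)}{2 \left(233 + 481\right)} - \frac{300073}{303360}\right) = 255674 \left(\frac{7}{2} \cdot \frac{1}{714} \cdot 732 - \frac{300073}{303360}\right) = 255674 \left(\frac{61}{17} - \frac{300073}{303360}\right) = 255674 \cdot \frac{13403719}{5157120} = \frac{1713491225803}{2578560}$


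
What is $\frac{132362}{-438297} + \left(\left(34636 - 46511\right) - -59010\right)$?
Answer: $\frac{20658996733}{438297} \approx 47135.0$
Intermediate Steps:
$\frac{132362}{-438297} + \left(\left(34636 - 46511\right) - -59010\right) = 132362 \left(- \frac{1}{438297}\right) + \left(-11875 + \left(-14784 + 73794\right)\right) = - \frac{132362}{438297} + \left(-11875 + 59010\right) = - \frac{132362}{438297} + 47135 = \frac{20658996733}{438297}$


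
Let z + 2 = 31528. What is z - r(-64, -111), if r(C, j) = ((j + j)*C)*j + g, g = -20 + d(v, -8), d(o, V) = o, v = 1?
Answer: 1608633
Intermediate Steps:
z = 31526 (z = -2 + 31528 = 31526)
g = -19 (g = -20 + 1 = -19)
r(C, j) = -19 + 2*C*j² (r(C, j) = ((j + j)*C)*j - 19 = ((2*j)*C)*j - 19 = (2*C*j)*j - 19 = 2*C*j² - 19 = -19 + 2*C*j²)
z - r(-64, -111) = 31526 - (-19 + 2*(-64)*(-111)²) = 31526 - (-19 + 2*(-64)*12321) = 31526 - (-19 - 1577088) = 31526 - 1*(-1577107) = 31526 + 1577107 = 1608633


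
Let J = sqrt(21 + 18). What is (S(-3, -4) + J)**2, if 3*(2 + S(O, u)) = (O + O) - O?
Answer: (3 - sqrt(39))**2 ≈ 10.530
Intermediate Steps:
J = sqrt(39) ≈ 6.2450
S(O, u) = -2 + O/3 (S(O, u) = -2 + ((O + O) - O)/3 = -2 + (2*O - O)/3 = -2 + O/3)
(S(-3, -4) + J)**2 = ((-2 + (1/3)*(-3)) + sqrt(39))**2 = ((-2 - 1) + sqrt(39))**2 = (-3 + sqrt(39))**2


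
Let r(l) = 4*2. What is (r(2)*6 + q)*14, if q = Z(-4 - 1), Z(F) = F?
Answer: 602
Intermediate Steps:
q = -5 (q = -4 - 1 = -5)
r(l) = 8
(r(2)*6 + q)*14 = (8*6 - 5)*14 = (48 - 5)*14 = 43*14 = 602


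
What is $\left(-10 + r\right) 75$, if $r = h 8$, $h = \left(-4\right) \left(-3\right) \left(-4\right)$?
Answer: $-29550$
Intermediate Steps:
$h = -48$ ($h = 12 \left(-4\right) = -48$)
$r = -384$ ($r = \left(-48\right) 8 = -384$)
$\left(-10 + r\right) 75 = \left(-10 - 384\right) 75 = \left(-394\right) 75 = -29550$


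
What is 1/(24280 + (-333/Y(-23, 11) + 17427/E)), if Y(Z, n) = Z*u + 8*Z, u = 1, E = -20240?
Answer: 20240/491442333 ≈ 4.1185e-5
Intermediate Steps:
Y(Z, n) = 9*Z (Y(Z, n) = Z*1 + 8*Z = Z + 8*Z = 9*Z)
1/(24280 + (-333/Y(-23, 11) + 17427/E)) = 1/(24280 + (-333/(9*(-23)) + 17427/(-20240))) = 1/(24280 + (-333/(-207) + 17427*(-1/20240))) = 1/(24280 + (-333*(-1/207) - 17427/20240)) = 1/(24280 + (37/23 - 17427/20240)) = 1/(24280 + 15133/20240) = 1/(491442333/20240) = 20240/491442333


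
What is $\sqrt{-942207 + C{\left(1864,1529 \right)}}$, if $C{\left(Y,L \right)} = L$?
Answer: $i \sqrt{940678} \approx 969.89 i$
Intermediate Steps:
$\sqrt{-942207 + C{\left(1864,1529 \right)}} = \sqrt{-942207 + 1529} = \sqrt{-940678} = i \sqrt{940678}$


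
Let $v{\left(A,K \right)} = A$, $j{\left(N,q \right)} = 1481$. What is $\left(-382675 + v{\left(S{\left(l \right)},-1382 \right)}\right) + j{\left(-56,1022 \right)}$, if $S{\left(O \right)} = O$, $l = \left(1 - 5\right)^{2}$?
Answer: $-381178$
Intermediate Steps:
$l = 16$ ($l = \left(-4\right)^{2} = 16$)
$\left(-382675 + v{\left(S{\left(l \right)},-1382 \right)}\right) + j{\left(-56,1022 \right)} = \left(-382675 + 16\right) + 1481 = -382659 + 1481 = -381178$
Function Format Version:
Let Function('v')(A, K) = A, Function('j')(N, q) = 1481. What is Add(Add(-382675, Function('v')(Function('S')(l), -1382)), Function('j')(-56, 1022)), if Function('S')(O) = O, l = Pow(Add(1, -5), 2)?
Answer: -381178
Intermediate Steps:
l = 16 (l = Pow(-4, 2) = 16)
Add(Add(-382675, Function('v')(Function('S')(l), -1382)), Function('j')(-56, 1022)) = Add(Add(-382675, 16), 1481) = Add(-382659, 1481) = -381178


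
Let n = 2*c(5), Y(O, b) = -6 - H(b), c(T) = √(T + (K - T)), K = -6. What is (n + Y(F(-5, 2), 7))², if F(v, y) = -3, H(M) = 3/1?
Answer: 57 - 36*I*√6 ≈ 57.0 - 88.182*I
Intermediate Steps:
H(M) = 3 (H(M) = 3*1 = 3)
c(T) = I*√6 (c(T) = √(T + (-6 - T)) = √(-6) = I*√6)
Y(O, b) = -9 (Y(O, b) = -6 - 1*3 = -6 - 3 = -9)
n = 2*I*√6 (n = 2*(I*√6) = 2*I*√6 ≈ 4.899*I)
(n + Y(F(-5, 2), 7))² = (2*I*√6 - 9)² = (-9 + 2*I*√6)²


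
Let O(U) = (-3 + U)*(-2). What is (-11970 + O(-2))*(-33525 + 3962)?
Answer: 353573480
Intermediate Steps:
O(U) = 6 - 2*U
(-11970 + O(-2))*(-33525 + 3962) = (-11970 + (6 - 2*(-2)))*(-33525 + 3962) = (-11970 + (6 + 4))*(-29563) = (-11970 + 10)*(-29563) = -11960*(-29563) = 353573480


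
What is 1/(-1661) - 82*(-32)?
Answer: 4358463/1661 ≈ 2624.0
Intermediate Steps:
1/(-1661) - 82*(-32) = -1/1661 + 2624 = 4358463/1661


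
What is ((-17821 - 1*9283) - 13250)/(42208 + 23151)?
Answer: -40354/65359 ≈ -0.61742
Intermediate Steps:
((-17821 - 1*9283) - 13250)/(42208 + 23151) = ((-17821 - 9283) - 13250)/65359 = (-27104 - 13250)*(1/65359) = -40354*1/65359 = -40354/65359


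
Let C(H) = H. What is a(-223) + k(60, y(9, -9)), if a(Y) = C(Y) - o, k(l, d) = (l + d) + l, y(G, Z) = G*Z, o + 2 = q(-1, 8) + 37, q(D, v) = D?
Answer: -218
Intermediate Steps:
o = 34 (o = -2 + (-1 + 37) = -2 + 36 = 34)
k(l, d) = d + 2*l (k(l, d) = (d + l) + l = d + 2*l)
a(Y) = -34 + Y (a(Y) = Y - 1*34 = Y - 34 = -34 + Y)
a(-223) + k(60, y(9, -9)) = (-34 - 223) + (9*(-9) + 2*60) = -257 + (-81 + 120) = -257 + 39 = -218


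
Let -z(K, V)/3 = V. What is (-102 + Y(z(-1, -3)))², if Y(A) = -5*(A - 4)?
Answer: 16129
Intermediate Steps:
z(K, V) = -3*V
Y(A) = 20 - 5*A (Y(A) = -5*(-4 + A) = 20 - 5*A)
(-102 + Y(z(-1, -3)))² = (-102 + (20 - (-15)*(-3)))² = (-102 + (20 - 5*9))² = (-102 + (20 - 45))² = (-102 - 25)² = (-127)² = 16129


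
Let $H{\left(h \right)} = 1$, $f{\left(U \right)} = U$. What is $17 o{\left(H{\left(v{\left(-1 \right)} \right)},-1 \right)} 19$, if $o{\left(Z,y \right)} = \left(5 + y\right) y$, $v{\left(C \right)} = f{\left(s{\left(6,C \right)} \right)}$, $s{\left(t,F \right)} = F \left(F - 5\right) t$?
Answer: $-1292$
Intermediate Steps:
$s{\left(t,F \right)} = F t \left(-5 + F\right)$ ($s{\left(t,F \right)} = F \left(F - 5\right) t = F \left(-5 + F\right) t = F t \left(-5 + F\right)$)
$v{\left(C \right)} = 6 C \left(-5 + C\right)$ ($v{\left(C \right)} = C 6 \left(-5 + C\right) = 6 C \left(-5 + C\right)$)
$o{\left(Z,y \right)} = y \left(5 + y\right)$
$17 o{\left(H{\left(v{\left(-1 \right)} \right)},-1 \right)} 19 = 17 \left(- (5 - 1)\right) 19 = 17 \left(\left(-1\right) 4\right) 19 = 17 \left(-4\right) 19 = \left(-68\right) 19 = -1292$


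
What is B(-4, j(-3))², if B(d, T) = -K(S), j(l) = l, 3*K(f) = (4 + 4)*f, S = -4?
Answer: 1024/9 ≈ 113.78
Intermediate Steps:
K(f) = 8*f/3 (K(f) = ((4 + 4)*f)/3 = (8*f)/3 = 8*f/3)
B(d, T) = 32/3 (B(d, T) = -8*(-4)/3 = -1*(-32/3) = 32/3)
B(-4, j(-3))² = (32/3)² = 1024/9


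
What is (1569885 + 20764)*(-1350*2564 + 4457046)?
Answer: 1583723314254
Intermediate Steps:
(1569885 + 20764)*(-1350*2564 + 4457046) = 1590649*(-3461400 + 4457046) = 1590649*995646 = 1583723314254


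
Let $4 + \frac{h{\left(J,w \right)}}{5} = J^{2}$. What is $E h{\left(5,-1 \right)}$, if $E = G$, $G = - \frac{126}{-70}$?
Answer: $189$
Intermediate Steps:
$G = \frac{9}{5}$ ($G = \left(-126\right) \left(- \frac{1}{70}\right) = \frac{9}{5} \approx 1.8$)
$E = \frac{9}{5} \approx 1.8$
$h{\left(J,w \right)} = -20 + 5 J^{2}$
$E h{\left(5,-1 \right)} = \frac{9 \left(-20 + 5 \cdot 5^{2}\right)}{5} = \frac{9 \left(-20 + 5 \cdot 25\right)}{5} = \frac{9 \left(-20 + 125\right)}{5} = \frac{9}{5} \cdot 105 = 189$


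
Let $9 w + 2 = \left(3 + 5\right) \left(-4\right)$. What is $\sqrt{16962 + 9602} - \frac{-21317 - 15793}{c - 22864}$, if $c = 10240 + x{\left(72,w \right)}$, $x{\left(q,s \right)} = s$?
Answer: $- \frac{33399}{11365} + 2 \sqrt{6641} \approx 160.05$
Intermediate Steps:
$w = - \frac{34}{9}$ ($w = - \frac{2}{9} + \frac{\left(3 + 5\right) \left(-4\right)}{9} = - \frac{2}{9} + \frac{8 \left(-4\right)}{9} = - \frac{2}{9} + \frac{1}{9} \left(-32\right) = - \frac{2}{9} - \frac{32}{9} = - \frac{34}{9} \approx -3.7778$)
$c = \frac{92126}{9}$ ($c = 10240 - \frac{34}{9} = \frac{92126}{9} \approx 10236.0$)
$\sqrt{16962 + 9602} - \frac{-21317 - 15793}{c - 22864} = \sqrt{16962 + 9602} - \frac{-21317 - 15793}{\frac{92126}{9} - 22864} = \sqrt{26564} - - \frac{37110}{- \frac{113650}{9}} = 2 \sqrt{6641} - \left(-37110\right) \left(- \frac{9}{113650}\right) = 2 \sqrt{6641} - \frac{33399}{11365} = - \frac{33399}{11365} + 2 \sqrt{6641}$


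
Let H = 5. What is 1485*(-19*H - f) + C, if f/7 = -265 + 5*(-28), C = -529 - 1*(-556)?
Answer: 4068927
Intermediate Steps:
C = 27 (C = -529 + 556 = 27)
f = -2835 (f = 7*(-265 + 5*(-28)) = 7*(-265 - 140) = 7*(-405) = -2835)
1485*(-19*H - f) + C = 1485*(-19*5 - 1*(-2835)) + 27 = 1485*(-95 + 2835) + 27 = 1485*2740 + 27 = 4068900 + 27 = 4068927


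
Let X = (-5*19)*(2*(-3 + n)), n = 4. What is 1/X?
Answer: -1/190 ≈ -0.0052632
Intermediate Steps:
X = -190 (X = (-5*19)*(2*(-3 + 4)) = -190 ≈ -190.00)
1/X = 1/(-190) = -1/190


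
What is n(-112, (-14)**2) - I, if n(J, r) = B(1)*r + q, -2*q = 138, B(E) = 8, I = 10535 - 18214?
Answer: 9178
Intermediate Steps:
I = -7679
q = -69 (q = -1/2*138 = -69)
n(J, r) = -69 + 8*r (n(J, r) = 8*r - 69 = -69 + 8*r)
n(-112, (-14)**2) - I = (-69 + 8*(-14)**2) - 1*(-7679) = (-69 + 8*196) + 7679 = (-69 + 1568) + 7679 = 1499 + 7679 = 9178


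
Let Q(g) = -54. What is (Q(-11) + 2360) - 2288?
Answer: 18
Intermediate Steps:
(Q(-11) + 2360) - 2288 = (-54 + 2360) - 2288 = 2306 - 2288 = 18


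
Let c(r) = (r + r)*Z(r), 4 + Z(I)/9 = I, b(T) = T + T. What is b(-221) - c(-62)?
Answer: -74098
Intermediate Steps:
b(T) = 2*T
Z(I) = -36 + 9*I
c(r) = 2*r*(-36 + 9*r) (c(r) = (r + r)*(-36 + 9*r) = (2*r)*(-36 + 9*r) = 2*r*(-36 + 9*r))
b(-221) - c(-62) = 2*(-221) - 18*(-62)*(-4 - 62) = -442 - 18*(-62)*(-66) = -442 - 1*73656 = -442 - 73656 = -74098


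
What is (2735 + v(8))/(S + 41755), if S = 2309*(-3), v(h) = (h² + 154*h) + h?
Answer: 4039/34828 ≈ 0.11597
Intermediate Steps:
v(h) = h² + 155*h
S = -6927
(2735 + v(8))/(S + 41755) = (2735 + 8*(155 + 8))/(-6927 + 41755) = (2735 + 8*163)/34828 = (2735 + 1304)*(1/34828) = 4039*(1/34828) = 4039/34828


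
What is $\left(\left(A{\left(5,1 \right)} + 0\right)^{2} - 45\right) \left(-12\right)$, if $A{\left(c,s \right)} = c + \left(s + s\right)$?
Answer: $-48$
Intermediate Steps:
$A{\left(c,s \right)} = c + 2 s$
$\left(\left(A{\left(5,1 \right)} + 0\right)^{2} - 45\right) \left(-12\right) = \left(\left(\left(5 + 2 \cdot 1\right) + 0\right)^{2} - 45\right) \left(-12\right) = \left(\left(\left(5 + 2\right) + 0\right)^{2} - 45\right) \left(-12\right) = \left(\left(7 + 0\right)^{2} - 45\right) \left(-12\right) = \left(7^{2} - 45\right) \left(-12\right) = \left(49 - 45\right) \left(-12\right) = 4 \left(-12\right) = -48$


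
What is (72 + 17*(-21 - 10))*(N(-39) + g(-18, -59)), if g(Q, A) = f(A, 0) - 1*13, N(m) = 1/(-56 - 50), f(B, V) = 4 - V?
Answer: 434525/106 ≈ 4099.3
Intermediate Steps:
N(m) = -1/106 (N(m) = 1/(-106) = -1/106)
g(Q, A) = -9 (g(Q, A) = (4 - 1*0) - 1*13 = (4 + 0) - 13 = 4 - 13 = -9)
(72 + 17*(-21 - 10))*(N(-39) + g(-18, -59)) = (72 + 17*(-21 - 10))*(-1/106 - 9) = (72 + 17*(-31))*(-955/106) = (72 - 527)*(-955/106) = -455*(-955/106) = 434525/106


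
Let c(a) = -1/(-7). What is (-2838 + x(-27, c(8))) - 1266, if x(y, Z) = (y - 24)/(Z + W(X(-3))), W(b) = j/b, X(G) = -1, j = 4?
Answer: -36817/9 ≈ -4090.8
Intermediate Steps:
c(a) = 1/7 (c(a) = -1*(-1/7) = 1/7)
W(b) = 4/b
x(y, Z) = (-24 + y)/(-4 + Z) (x(y, Z) = (y - 24)/(Z + 4/(-1)) = (-24 + y)/(Z + 4*(-1)) = (-24 + y)/(Z - 4) = (-24 + y)/(-4 + Z))
(-2838 + x(-27, c(8))) - 1266 = (-2838 + (-24 - 27)/(-4 + 1/7)) - 1266 = (-2838 - 51/(-27/7)) - 1266 = (-2838 - 7/27*(-51)) - 1266 = (-2838 + 119/9) - 1266 = -25423/9 - 1266 = -36817/9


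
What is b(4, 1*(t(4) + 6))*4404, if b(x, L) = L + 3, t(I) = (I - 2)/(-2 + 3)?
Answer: 48444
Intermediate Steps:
t(I) = -2 + I (t(I) = (-2 + I)/1 = (-2 + I)*1 = -2 + I)
b(x, L) = 3 + L
b(4, 1*(t(4) + 6))*4404 = (3 + 1*((-2 + 4) + 6))*4404 = (3 + 1*(2 + 6))*4404 = (3 + 1*8)*4404 = (3 + 8)*4404 = 11*4404 = 48444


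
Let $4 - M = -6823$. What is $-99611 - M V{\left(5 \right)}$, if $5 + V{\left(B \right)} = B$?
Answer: $-99611$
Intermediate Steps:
$V{\left(B \right)} = -5 + B$
$M = 6827$ ($M = 4 - -6823 = 4 + 6823 = 6827$)
$-99611 - M V{\left(5 \right)} = -99611 - 6827 \left(-5 + 5\right) = -99611 - 6827 \cdot 0 = -99611 - 0 = -99611 + 0 = -99611$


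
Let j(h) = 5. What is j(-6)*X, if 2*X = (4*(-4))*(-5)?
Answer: 200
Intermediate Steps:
X = 40 (X = ((4*(-4))*(-5))/2 = (-16*(-5))/2 = (1/2)*80 = 40)
j(-6)*X = 5*40 = 200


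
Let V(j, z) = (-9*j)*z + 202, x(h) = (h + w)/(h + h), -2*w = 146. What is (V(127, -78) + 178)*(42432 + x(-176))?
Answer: 668653924071/176 ≈ 3.7992e+9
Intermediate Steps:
w = -73 (w = -1/2*146 = -73)
x(h) = (-73 + h)/(2*h) (x(h) = (h - 73)/(h + h) = (-73 + h)/((2*h)) = (-73 + h)*(1/(2*h)) = (-73 + h)/(2*h))
V(j, z) = 202 - 9*j*z (V(j, z) = -9*j*z + 202 = 202 - 9*j*z)
(V(127, -78) + 178)*(42432 + x(-176)) = ((202 - 9*127*(-78)) + 178)*(42432 + (1/2)*(-73 - 176)/(-176)) = ((202 + 89154) + 178)*(42432 + (1/2)*(-1/176)*(-249)) = (89356 + 178)*(42432 + 249/352) = 89534*(14936313/352) = 668653924071/176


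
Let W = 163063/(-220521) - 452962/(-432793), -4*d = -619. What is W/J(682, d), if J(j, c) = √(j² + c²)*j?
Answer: 1891297306*√7825145/8215145505756994035 ≈ 6.4401e-7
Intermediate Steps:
d = 619/4 (d = -¼*(-619) = 619/4 ≈ 154.75)
J(j, c) = j*√(c² + j²) (J(j, c) = √(c² + j²)*j = j*√(c² + j²))
W = 29315108243/95439945153 (W = 163063*(-1/220521) - 452962*(-1/432793) = -163063/220521 + 452962/432793 = 29315108243/95439945153 ≈ 0.30716)
W/J(682, d) = 29315108243/(95439945153*((682*√((619/4)² + 682²)))) = 29315108243/(95439945153*((682*√(383161/16 + 465124)))) = 29315108243/(95439945153*((682*√(7825145/16)))) = 29315108243/(95439945153*((682*(√7825145/4)))) = 29315108243/(95439945153*((341*√7825145/2))) = 29315108243*(2*√7825145/2668374445)/95439945153 = 1891297306*√7825145/8215145505756994035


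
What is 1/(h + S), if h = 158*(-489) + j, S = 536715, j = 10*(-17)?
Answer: 1/459283 ≈ 2.1773e-6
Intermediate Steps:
j = -170
h = -77432 (h = 158*(-489) - 170 = -77262 - 170 = -77432)
1/(h + S) = 1/(-77432 + 536715) = 1/459283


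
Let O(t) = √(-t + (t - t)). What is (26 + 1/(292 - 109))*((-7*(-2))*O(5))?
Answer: 66626*I*√5/183 ≈ 814.1*I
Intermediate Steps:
O(t) = √(-t) (O(t) = √(-t + 0) = √(-t))
(26 + 1/(292 - 109))*((-7*(-2))*O(5)) = (26 + 1/(292 - 109))*((-7*(-2))*√(-1*5)) = (26 + 1/183)*(14*√(-5)) = (26 + 1/183)*(14*(I*√5)) = 4759*(14*I*√5)/183 = 66626*I*√5/183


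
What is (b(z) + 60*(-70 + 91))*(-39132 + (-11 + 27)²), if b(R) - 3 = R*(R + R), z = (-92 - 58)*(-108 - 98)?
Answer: -74238436220388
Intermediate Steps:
z = 30900 (z = -150*(-206) = 30900)
b(R) = 3 + 2*R² (b(R) = 3 + R*(R + R) = 3 + R*(2*R) = 3 + 2*R²)
(b(z) + 60*(-70 + 91))*(-39132 + (-11 + 27)²) = ((3 + 2*30900²) + 60*(-70 + 91))*(-39132 + (-11 + 27)²) = ((3 + 2*954810000) + 60*21)*(-39132 + 16²) = ((3 + 1909620000) + 1260)*(-39132 + 256) = (1909620003 + 1260)*(-38876) = 1909621263*(-38876) = -74238436220388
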